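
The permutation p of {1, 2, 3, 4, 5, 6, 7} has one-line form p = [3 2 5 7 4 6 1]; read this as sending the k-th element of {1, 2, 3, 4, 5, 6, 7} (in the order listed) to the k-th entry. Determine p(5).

4

5 is element number 5 of the domain, and entry number 5 of the one-line form is 4, so p(5) = 4.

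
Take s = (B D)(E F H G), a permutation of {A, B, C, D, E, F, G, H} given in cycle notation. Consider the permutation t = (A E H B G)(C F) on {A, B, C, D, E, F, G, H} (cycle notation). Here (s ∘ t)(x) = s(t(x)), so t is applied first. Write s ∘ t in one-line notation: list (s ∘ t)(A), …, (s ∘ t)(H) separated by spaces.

F E H B G C A D

(s ∘ t)(x) = s(t(x)). Computing each image: s(t(A)) = s(E) = F, s(t(B)) = s(G) = E, s(t(C)) = s(F) = H, s(t(D)) = s(D) = B, s(t(E)) = s(H) = G, s(t(F)) = s(C) = C, s(t(G)) = s(A) = A, s(t(H)) = s(B) = D.
Hence s ∘ t = [F E H B G C A D].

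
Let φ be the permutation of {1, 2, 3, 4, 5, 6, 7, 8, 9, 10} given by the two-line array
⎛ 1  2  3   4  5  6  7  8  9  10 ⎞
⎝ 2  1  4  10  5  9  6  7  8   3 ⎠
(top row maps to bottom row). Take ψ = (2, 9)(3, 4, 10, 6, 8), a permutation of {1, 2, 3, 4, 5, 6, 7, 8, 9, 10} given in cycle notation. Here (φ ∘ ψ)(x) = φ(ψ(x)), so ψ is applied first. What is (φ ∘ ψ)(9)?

1

First apply ψ: ψ(9) = 2, then φ(2) = 1. Thus (φ ∘ ψ)(9) = 1.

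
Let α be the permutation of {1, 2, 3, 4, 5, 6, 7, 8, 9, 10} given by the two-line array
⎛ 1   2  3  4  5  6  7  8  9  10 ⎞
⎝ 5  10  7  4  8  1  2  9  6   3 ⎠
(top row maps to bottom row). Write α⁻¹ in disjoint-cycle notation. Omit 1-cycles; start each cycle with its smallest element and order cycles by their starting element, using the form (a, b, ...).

First write α in disjoint cycles: (1, 5, 8, 9, 6)(2, 10, 3, 7).
The inverse reverses every cycle; in canonical form, α⁻¹ = (1, 6, 9, 8, 5)(2, 7, 3, 10).

(1, 6, 9, 8, 5)(2, 7, 3, 10)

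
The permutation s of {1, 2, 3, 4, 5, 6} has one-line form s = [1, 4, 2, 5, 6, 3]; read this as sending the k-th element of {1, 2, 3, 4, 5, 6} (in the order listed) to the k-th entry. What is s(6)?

3

6 is element number 6 of the domain, and entry number 6 of the one-line form is 3, so s(6) = 3.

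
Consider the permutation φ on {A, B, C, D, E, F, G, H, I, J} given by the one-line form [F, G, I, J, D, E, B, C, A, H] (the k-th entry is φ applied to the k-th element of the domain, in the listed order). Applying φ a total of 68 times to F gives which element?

H

Tracing F → E → … returns to F after 8 steps, so F lies in an 8-cycle (A, F, E, D, J, H, C, I).
On an 8-cycle, φ^8 is the identity, so φ^68 = φ^4 there (68 ≡ 4 mod 8).
Stepping 4 places around the cycle: F → E → D → J → H.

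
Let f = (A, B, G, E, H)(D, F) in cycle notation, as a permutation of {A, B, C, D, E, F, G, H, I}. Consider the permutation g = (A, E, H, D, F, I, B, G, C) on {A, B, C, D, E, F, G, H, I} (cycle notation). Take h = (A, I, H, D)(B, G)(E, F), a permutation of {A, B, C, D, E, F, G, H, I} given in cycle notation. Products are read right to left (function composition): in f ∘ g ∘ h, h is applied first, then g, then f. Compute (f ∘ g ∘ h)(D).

Apply the permutations in order: h(D) = A, then g(A) = E, then f(E) = H. So (f ∘ g ∘ h)(D) = H.

H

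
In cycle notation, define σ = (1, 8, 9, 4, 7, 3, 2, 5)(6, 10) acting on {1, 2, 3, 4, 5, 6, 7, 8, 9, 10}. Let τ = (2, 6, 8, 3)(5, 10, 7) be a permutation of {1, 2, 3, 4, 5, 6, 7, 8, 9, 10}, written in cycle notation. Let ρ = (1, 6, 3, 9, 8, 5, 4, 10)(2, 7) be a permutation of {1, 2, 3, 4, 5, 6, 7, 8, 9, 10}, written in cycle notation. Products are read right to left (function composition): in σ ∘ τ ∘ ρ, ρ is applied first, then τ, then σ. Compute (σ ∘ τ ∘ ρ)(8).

Chase 8: ρ(8) = 5; τ(5) = 10; σ(10) = 6. Hence (σ ∘ τ ∘ ρ)(8) = 6.

6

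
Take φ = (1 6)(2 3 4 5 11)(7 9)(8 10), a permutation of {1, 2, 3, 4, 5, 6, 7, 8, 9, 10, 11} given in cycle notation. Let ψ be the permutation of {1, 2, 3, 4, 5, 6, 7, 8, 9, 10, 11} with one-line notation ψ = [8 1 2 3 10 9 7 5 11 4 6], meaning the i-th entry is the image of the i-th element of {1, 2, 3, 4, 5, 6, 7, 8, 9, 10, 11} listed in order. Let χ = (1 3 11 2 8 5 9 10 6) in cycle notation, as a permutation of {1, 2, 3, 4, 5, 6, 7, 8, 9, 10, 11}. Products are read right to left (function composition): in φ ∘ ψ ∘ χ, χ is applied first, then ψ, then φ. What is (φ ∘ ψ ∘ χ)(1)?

3

(φ ∘ ψ ∘ χ)(1) = φ(ψ(χ(1))). χ(1) = 3, then ψ(3) = 2, then φ(2) = 3, so the result is 3.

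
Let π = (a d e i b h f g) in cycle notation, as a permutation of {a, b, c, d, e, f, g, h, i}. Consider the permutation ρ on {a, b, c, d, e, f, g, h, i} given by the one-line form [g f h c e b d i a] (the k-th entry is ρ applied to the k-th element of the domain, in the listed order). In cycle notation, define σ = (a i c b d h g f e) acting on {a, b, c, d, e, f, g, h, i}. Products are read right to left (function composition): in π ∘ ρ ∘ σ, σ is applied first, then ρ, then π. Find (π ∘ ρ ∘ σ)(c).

Chase c: σ(c) = b; ρ(b) = f; π(f) = g. Hence (π ∘ ρ ∘ σ)(c) = g.

g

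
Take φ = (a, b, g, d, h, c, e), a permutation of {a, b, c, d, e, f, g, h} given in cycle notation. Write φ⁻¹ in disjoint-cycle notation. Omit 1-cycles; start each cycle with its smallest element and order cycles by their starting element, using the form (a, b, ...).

(a, e, c, h, d, g, b)

Inverting a permutation written in cycle notation just reverses the order within every cycle.
After reversing and putting each cycle's least element first, φ⁻¹ = (a, e, c, h, d, g, b).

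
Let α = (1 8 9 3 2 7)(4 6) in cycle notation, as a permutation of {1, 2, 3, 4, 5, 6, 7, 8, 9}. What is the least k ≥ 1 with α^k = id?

The cycle type of α is (6, 2, 1).
Since disjoint cycles commute, ord(α) = lcm(6, 2) = 6.

6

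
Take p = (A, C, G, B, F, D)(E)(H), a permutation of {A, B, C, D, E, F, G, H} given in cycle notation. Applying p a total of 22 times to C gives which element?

C lies in the 6-cycle (A, C, G, B, F, D).
Since the cycle has length 6, p^22 acts on it the same as p^4 (22 mod 6 = 4).
Stepping 4 places around the cycle: C → G → B → F → D.

D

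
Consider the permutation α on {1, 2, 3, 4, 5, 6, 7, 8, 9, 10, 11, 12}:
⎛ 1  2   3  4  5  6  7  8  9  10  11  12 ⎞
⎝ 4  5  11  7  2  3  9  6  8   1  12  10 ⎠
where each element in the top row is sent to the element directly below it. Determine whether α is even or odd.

In disjoint-cycle form the cycle lengths are 10, 2.
A cycle is odd iff its length is even; α has 2 even-length cycles, so sgn(α) = (−1)^2 and α is even.

even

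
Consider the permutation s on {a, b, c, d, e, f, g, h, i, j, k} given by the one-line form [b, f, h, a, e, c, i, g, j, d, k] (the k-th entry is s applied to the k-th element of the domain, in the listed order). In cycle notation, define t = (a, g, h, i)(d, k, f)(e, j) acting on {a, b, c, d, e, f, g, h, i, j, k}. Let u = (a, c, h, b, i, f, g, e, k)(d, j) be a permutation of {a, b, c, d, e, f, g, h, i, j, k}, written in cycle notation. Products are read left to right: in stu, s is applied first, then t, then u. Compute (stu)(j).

a

(stu)(j) = u(t(s(j))). s(j) = d, then t(d) = k, then u(k) = a, so the result is a.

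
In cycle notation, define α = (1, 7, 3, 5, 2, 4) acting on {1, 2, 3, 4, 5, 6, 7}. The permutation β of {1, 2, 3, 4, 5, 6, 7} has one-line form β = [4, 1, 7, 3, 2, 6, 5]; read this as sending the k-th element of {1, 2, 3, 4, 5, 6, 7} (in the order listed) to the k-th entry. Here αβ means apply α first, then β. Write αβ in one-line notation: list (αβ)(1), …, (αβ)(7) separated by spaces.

5 3 2 4 1 6 7

Chase each element through α then β: 1 → 7 → 5; 2 → 4 → 3; 3 → 5 → 2; 4 → 1 → 4; 5 → 2 → 1; 6 → 6 → 6; 7 → 3 → 7.
Collecting the images, αβ = [5 3 2 4 1 6 7].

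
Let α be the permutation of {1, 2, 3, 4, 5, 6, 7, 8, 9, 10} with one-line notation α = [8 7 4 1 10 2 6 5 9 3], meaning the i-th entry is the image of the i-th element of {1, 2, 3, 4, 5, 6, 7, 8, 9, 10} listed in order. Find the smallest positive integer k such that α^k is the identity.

Decomposing into disjoint cycles gives cycle lengths 6, 3, 1.
The order is lcm(6, 3) = 6.

6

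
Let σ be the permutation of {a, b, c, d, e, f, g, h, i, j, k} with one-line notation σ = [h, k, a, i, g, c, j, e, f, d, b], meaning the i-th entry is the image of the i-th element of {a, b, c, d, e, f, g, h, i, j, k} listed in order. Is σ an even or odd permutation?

In disjoint-cycle form the cycle lengths are 9, 2.
A cycle of length ℓ contributes ℓ−1 transpositions, so σ is a product of 8 + 1 = 9 transpositions — odd.

odd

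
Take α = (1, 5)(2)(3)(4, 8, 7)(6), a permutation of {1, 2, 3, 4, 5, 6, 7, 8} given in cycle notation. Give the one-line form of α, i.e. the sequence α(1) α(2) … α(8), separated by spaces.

Image by image: 1↦5, 2↦2, 3↦3, 4↦8, 5↦1, 6↦6, 7↦4, 8↦7.
Listing these in domain order gives 5 2 3 8 1 6 4 7.

5 2 3 8 1 6 4 7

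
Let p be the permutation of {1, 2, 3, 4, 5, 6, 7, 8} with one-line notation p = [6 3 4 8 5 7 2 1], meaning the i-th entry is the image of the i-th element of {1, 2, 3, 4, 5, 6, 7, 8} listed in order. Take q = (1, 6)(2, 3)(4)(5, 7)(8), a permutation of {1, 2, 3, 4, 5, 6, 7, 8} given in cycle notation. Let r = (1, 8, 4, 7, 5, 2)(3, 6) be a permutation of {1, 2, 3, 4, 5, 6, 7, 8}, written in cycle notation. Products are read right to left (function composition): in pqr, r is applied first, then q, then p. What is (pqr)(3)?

6

Apply the permutations in order: r(3) = 6, then q(6) = 1, then p(1) = 6. So (pqr)(3) = 6.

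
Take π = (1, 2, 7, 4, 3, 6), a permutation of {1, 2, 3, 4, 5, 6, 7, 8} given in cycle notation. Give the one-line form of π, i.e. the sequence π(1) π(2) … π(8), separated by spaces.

Each element maps to the next entry in its cycle (wrapping to the front): 1↦2, 2↦7, 3↦6, 4↦3, 5↦5, 6↦1, 7↦4, 8↦8.
So the one-line form is 2 7 6 3 5 1 4 8.

2 7 6 3 5 1 4 8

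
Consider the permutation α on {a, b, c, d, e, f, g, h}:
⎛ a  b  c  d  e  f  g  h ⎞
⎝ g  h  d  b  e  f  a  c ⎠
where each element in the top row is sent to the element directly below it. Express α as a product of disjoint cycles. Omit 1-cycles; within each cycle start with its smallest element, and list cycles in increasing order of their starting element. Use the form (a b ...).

(a g)(b h c d)

Start at a and follow images: a → g → a, giving the cycle (a g).
Repeating from the next unused element and collecting all non-trivial cycles gives (a g)(b h c d).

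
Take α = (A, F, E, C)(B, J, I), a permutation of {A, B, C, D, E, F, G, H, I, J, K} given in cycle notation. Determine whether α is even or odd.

odd

The cycle lengths are 4, 3, 1, 1, 1, 1.
A cycle is odd iff its length is even; α has 1 even-length cycle, so sgn(α) = (−1)^1 and α is odd.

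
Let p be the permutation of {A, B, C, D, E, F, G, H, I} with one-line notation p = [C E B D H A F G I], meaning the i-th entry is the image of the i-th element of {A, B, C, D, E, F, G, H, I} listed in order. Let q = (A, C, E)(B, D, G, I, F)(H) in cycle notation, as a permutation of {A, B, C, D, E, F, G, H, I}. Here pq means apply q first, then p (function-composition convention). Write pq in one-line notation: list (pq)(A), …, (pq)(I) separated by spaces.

B D H F C E I G A

For each element, apply q then p: A → C → B; B → D → D; C → E → H; D → G → F; E → A → C; F → B → E; G → I → I; H → H → G; I → F → A.
Collecting the images, pq = [B D H F C E I G A].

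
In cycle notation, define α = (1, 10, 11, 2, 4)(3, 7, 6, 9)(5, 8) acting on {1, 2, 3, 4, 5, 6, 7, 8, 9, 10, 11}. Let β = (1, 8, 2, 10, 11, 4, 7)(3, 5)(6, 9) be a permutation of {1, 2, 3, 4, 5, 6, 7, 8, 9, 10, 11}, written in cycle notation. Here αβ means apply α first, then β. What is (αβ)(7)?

9

(αβ)(7) = β(α(7)). α(7) = 6, then β(6) = 9. So (αβ)(7) = 9.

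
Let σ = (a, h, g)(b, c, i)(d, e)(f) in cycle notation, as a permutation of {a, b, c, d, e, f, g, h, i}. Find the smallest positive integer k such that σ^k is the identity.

The disjoint cycles have lengths 3, 3, 2, 1.
Since disjoint cycles commute, ord(σ) = lcm(3, 3, 2) = 6.

6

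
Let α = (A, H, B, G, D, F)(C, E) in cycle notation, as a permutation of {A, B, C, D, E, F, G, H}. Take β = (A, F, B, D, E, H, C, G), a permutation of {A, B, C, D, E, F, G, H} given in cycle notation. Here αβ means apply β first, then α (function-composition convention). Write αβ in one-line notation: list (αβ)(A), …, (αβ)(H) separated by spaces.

(αβ)(x) = α(β(x)). Computing each image: α(β(A)) = α(F) = A, α(β(B)) = α(D) = F, α(β(C)) = α(G) = D, α(β(D)) = α(E) = C, α(β(E)) = α(H) = B, α(β(F)) = α(B) = G, α(β(G)) = α(A) = H, α(β(H)) = α(C) = E.
Hence αβ = [A F D C B G H E].

A F D C B G H E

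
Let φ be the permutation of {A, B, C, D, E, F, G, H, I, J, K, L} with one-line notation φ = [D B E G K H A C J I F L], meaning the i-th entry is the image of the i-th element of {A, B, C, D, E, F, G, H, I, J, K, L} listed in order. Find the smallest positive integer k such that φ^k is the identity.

Decomposing into disjoint cycles gives cycle lengths 5, 3, 2, 1, 1.
The order is lcm(5, 3, 2) = 30.

30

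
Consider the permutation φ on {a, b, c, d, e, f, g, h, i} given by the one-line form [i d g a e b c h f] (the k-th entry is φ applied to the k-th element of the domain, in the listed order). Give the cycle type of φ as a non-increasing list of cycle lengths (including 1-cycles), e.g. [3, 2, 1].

The disjoint cycles are (a i f b d)(c g)(e)(h), with lengths 5, 2, 1, 1 in non-increasing order.

[5, 2, 1, 1]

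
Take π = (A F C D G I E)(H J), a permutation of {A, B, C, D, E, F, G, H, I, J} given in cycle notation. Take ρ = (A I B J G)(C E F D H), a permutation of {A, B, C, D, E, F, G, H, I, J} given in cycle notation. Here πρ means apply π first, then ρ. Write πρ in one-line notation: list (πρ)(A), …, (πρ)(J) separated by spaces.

D J H A I E B G F C

For each element, apply π then ρ: A → F → D; B → B → J; C → D → H; D → G → A; E → A → I; F → C → E; G → I → B; H → J → G; I → E → F; J → H → C.
Collecting the images, πρ = [D J H A I E B G F C].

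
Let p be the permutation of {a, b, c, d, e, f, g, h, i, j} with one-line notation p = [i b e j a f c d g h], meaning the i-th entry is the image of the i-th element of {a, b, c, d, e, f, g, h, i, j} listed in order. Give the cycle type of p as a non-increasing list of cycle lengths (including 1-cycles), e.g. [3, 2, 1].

The disjoint cycles are (a, i, g, c, e)(b)(d, j, h)(f), with lengths 5, 3, 1, 1 in non-increasing order.

[5, 3, 1, 1]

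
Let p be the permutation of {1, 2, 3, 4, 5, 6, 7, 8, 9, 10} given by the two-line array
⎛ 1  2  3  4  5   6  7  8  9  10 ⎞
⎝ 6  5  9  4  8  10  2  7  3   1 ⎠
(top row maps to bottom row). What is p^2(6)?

Tracing 6 → 10 → … returns to 6 after 3 steps, so 6 lies in a 3-cycle (1 6 10).
Advancing 2 steps from 6: 6 → 10 → 1.

1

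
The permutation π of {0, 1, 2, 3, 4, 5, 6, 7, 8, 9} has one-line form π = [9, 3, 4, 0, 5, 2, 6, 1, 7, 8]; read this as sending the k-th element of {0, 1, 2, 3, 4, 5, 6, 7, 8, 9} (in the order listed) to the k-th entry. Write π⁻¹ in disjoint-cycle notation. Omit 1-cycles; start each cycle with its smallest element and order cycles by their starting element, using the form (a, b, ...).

(0, 3, 1, 7, 8, 9)(2, 5, 4)

The cycle decomposition of π is (0, 9, 8, 7, 1, 3)(2, 4, 5).
Reversing each cycle (and rotating so the smallest element leads) gives π⁻¹ = (0, 3, 1, 7, 8, 9)(2, 5, 4).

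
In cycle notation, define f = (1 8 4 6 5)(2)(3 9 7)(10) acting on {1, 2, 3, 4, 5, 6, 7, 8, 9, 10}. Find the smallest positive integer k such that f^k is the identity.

The disjoint cycles have lengths 5, 3, 1, 1.
Since disjoint cycles commute, ord(f) = lcm(5, 3) = 15.

15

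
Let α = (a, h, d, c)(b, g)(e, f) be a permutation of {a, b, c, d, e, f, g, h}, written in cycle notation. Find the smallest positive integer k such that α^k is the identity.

4

The cycle type of α is (4, 2, 2).
The order is lcm(4, 2, 2) = 4.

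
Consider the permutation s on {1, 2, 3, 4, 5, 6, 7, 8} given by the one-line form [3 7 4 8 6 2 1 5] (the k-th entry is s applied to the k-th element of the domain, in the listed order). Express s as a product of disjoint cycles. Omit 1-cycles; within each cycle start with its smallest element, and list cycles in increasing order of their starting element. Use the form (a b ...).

(1 3 4 8 5 6 2 7)

Start at 1 and follow images: 1 → 3 → 4 → 8 → 5 → 6 → 2 → 7 → 1, giving the cycle (1 3 4 8 5 6 2 7).
Repeating from the next unused element and collecting all non-trivial cycles gives (1 3 4 8 5 6 2 7).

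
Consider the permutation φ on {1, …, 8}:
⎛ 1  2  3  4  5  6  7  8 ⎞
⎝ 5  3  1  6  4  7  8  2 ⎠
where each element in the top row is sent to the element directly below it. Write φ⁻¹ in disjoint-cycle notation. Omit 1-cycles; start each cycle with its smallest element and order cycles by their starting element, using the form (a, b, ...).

First write φ in disjoint cycles: (1, 5, 4, 6, 7, 8, 2, 3).
The inverse reverses every cycle; in canonical form, φ⁻¹ = (1, 3, 2, 8, 7, 6, 4, 5).

(1, 3, 2, 8, 7, 6, 4, 5)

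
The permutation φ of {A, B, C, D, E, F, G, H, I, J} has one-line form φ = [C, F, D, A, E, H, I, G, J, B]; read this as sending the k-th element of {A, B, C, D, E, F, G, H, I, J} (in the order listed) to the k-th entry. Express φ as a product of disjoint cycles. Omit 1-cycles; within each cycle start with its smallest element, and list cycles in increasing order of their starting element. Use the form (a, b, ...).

Start at A and follow images: A → C → D → A, giving the cycle (A, C, D).
Continuing from each remaining unvisited element yields (A, C, D)(B, F, H, G, I, J).

(A, C, D)(B, F, H, G, I, J)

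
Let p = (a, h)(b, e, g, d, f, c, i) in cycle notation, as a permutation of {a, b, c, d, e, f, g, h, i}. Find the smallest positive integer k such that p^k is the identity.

14

The cycle type of p is (7, 2).
The order of p is the least common multiple of its cycle lengths: lcm(7, 2) = 14.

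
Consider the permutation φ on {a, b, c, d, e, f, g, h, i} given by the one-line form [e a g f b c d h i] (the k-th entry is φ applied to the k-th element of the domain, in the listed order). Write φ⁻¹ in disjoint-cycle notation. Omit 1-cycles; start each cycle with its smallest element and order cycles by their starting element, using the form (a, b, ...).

(a, b, e)(c, f, d, g)

The cycle decomposition of φ is (a, e, b)(c, g, d, f).
The inverse reverses every cycle; in canonical form, φ⁻¹ = (a, b, e)(c, f, d, g).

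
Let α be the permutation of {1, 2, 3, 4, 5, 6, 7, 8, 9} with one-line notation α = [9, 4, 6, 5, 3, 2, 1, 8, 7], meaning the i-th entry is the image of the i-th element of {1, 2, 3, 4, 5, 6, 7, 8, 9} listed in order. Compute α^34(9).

Tracing 9 → 7 → … returns to 9 after 3 steps, so 9 lies in a 3-cycle (1, 9, 7).
Since the cycle has length 3, α^34 acts on it the same as α^1 (34 mod 3 = 1).
Stepping 1 place around the cycle: 9 → 7.

7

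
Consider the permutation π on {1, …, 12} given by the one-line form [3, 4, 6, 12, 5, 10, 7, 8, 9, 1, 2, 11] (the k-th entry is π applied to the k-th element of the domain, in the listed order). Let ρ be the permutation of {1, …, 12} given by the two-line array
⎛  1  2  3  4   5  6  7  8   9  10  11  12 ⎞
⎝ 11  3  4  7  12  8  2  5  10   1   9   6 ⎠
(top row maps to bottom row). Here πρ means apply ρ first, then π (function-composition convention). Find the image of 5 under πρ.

11

(πρ)(5) = π(ρ(5)). ρ(5) = 12, then π(12) = 11. So (πρ)(5) = 11.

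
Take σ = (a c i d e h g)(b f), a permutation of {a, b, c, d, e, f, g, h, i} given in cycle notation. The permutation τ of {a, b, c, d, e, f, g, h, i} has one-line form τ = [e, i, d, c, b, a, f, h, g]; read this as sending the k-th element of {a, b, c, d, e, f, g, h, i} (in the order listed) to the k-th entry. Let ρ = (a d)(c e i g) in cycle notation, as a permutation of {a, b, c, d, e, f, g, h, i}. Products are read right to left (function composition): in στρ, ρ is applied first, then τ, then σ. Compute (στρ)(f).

c

Chase f: ρ(f) = f; τ(f) = a; σ(a) = c. Hence (στρ)(f) = c.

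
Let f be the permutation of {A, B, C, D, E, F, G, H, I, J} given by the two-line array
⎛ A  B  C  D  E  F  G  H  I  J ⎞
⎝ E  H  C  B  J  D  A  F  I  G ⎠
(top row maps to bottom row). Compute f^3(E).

Tracing E → J → … returns to E after 4 steps, so E lies in a 4-cycle (A E J G).
Stepping 3 places around the cycle: E → J → G → A.

A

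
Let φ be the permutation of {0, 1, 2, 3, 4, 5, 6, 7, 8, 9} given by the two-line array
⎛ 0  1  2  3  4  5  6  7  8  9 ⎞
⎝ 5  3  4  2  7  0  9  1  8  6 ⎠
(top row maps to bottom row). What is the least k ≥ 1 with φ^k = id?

The disjoint-cycle form of φ has cycle lengths 5, 2, 2, 1.
Since disjoint cycles commute, ord(φ) = lcm(5, 2, 2) = 10.

10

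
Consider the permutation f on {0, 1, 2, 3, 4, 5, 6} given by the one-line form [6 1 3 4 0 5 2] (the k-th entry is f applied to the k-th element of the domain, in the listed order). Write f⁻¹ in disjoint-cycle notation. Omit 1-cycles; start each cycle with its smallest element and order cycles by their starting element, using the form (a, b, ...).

The cycle decomposition of f is (0, 6, 2, 3, 4).
Reversing each cycle (and rotating so the smallest element leads) gives f⁻¹ = (0, 4, 3, 2, 6).

(0, 4, 3, 2, 6)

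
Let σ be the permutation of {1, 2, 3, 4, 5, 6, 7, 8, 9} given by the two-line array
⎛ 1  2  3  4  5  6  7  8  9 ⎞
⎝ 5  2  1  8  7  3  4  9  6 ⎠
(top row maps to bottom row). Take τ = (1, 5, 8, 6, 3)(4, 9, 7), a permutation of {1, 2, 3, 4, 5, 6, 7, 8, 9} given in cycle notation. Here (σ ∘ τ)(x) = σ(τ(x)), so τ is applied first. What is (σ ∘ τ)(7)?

8

τ(7) = 4, then σ(4) = 8; composing gives (σ ∘ τ)(7) = 8.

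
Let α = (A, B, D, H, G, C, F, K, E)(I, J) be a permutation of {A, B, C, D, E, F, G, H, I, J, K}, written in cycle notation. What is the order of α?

18

The cycle type of α is (9, 2).
The order is lcm(9, 2) = 18.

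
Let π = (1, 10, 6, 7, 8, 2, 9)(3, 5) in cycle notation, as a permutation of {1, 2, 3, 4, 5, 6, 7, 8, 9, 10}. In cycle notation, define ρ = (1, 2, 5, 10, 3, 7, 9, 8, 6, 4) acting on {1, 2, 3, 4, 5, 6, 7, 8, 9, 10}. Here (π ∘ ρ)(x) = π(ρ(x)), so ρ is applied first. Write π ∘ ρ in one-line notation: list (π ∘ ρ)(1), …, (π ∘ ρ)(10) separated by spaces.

9 3 8 10 6 4 1 7 2 5

Chase each element through ρ then π: 1 → 2 → 9; 2 → 5 → 3; 3 → 7 → 8; 4 → 1 → 10; 5 → 10 → 6; 6 → 4 → 4; 7 → 9 → 1; 8 → 6 → 7; 9 → 8 → 2; 10 → 3 → 5.
So π ∘ ρ in one-line form is 9 3 8 10 6 4 1 7 2 5.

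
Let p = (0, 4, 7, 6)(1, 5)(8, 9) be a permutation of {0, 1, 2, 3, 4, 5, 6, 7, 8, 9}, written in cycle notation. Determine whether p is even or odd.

The cycle lengths are 4, 2, 2, 1, 1.
A cycle is odd iff its length is even; p has 3 even-length cycles, so sgn(p) = (−1)^3 and p is odd.

odd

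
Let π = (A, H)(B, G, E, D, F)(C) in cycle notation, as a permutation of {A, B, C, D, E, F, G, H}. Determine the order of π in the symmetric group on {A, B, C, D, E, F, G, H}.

10

The disjoint cycles have lengths 5, 2, 1.
Since disjoint cycles commute, ord(π) = lcm(5, 2) = 10.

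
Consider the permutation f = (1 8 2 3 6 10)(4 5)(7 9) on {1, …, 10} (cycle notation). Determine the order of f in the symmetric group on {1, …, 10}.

The disjoint cycles have lengths 6, 2, 2.
The order is lcm(6, 2, 2) = 6.

6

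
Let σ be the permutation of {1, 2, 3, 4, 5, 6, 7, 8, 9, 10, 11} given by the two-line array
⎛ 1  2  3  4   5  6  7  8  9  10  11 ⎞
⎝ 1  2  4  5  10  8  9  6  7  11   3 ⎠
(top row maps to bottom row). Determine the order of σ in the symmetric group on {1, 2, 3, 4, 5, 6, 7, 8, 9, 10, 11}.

The disjoint-cycle form of σ has cycle lengths 5, 2, 2, 1, 1.
The order of σ is the least common multiple of its cycle lengths: lcm(5, 2, 2) = 10.

10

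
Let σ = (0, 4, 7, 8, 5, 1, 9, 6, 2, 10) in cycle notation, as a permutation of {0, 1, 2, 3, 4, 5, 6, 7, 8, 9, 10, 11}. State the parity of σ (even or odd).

odd

The cycle lengths are 10, 1, 1.
A cycle of length ℓ contributes ℓ−1 transpositions, so σ is a product of 9 transpositions — odd.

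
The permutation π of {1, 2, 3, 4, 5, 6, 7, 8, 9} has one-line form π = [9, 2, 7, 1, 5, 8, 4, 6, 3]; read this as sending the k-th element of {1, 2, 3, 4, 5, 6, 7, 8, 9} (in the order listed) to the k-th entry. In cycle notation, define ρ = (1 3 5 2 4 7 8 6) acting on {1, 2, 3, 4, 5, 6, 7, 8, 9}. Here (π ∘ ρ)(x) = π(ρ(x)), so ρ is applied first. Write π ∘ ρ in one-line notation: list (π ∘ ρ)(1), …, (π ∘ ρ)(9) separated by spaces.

For each element, apply ρ then π: 1 → 3 → 7; 2 → 4 → 1; 3 → 5 → 5; 4 → 7 → 4; 5 → 2 → 2; 6 → 1 → 9; 7 → 8 → 6; 8 → 6 → 8; 9 → 9 → 3.
Collecting the images, π ∘ ρ = [7 1 5 4 2 9 6 8 3].

7 1 5 4 2 9 6 8 3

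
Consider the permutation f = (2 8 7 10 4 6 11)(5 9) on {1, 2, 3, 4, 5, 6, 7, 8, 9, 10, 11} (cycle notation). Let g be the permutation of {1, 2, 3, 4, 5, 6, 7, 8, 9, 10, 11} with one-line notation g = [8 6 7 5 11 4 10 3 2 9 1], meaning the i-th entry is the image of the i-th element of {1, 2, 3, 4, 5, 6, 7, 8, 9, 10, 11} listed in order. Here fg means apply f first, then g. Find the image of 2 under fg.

3

First apply f: f(2) = 8, then g(8) = 3. Thus (fg)(2) = 3.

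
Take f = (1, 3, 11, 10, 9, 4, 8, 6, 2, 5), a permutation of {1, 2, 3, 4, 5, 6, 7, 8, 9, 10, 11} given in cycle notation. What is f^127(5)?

5 lies in the 10-cycle (1, 3, 11, 10, 9, 4, 8, 6, 2, 5).
On a 10-cycle, f^10 is the identity, so f^127 = f^7 there (127 ≡ 7 mod 10).
Stepping 7 places around the cycle: 5 → 1 → 3 → 11 → 10 → 9 → 4 → 8.

8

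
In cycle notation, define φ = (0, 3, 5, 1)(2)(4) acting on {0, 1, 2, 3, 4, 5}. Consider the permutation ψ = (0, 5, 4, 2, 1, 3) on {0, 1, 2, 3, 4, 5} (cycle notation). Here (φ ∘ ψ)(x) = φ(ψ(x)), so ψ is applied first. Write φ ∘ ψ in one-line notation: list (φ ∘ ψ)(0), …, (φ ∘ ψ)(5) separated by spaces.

1 5 0 3 2 4

(φ ∘ ψ)(x) = φ(ψ(x)). Computing each image: φ(ψ(0)) = φ(5) = 1, φ(ψ(1)) = φ(3) = 5, φ(ψ(2)) = φ(1) = 0, φ(ψ(3)) = φ(0) = 3, φ(ψ(4)) = φ(2) = 2, φ(ψ(5)) = φ(4) = 4.
Hence φ ∘ ψ = [1 5 0 3 2 4].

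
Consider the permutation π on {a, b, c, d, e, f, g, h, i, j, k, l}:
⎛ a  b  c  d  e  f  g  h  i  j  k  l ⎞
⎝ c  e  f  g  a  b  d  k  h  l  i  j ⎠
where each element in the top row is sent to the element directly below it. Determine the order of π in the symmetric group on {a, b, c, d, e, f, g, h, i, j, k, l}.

Writing π as disjoint cycles, the cycle lengths are 5, 3, 2, 2.
The order is lcm(5, 3, 2, 2) = 30.

30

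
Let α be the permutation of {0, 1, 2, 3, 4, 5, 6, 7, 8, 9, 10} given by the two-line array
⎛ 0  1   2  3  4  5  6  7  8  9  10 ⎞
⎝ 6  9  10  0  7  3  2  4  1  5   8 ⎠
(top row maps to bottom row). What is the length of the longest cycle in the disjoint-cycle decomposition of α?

9

Decomposing into disjoint cycles gives (0, 6, 2, 10, 8, 1, 9, 5, 3)(4, 7); the longest has length 9.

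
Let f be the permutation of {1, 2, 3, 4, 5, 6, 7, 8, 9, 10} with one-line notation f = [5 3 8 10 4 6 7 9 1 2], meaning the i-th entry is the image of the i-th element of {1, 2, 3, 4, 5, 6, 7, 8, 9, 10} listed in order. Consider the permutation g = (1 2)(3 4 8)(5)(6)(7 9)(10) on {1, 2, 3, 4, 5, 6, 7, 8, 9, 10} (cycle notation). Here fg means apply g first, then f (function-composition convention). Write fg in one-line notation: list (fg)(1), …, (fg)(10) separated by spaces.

For each element, apply g then f: 1 → 2 → 3; 2 → 1 → 5; 3 → 4 → 10; 4 → 8 → 9; 5 → 5 → 4; 6 → 6 → 6; 7 → 9 → 1; 8 → 3 → 8; 9 → 7 → 7; 10 → 10 → 2.
So fg in one-line form is 3 5 10 9 4 6 1 8 7 2.

3 5 10 9 4 6 1 8 7 2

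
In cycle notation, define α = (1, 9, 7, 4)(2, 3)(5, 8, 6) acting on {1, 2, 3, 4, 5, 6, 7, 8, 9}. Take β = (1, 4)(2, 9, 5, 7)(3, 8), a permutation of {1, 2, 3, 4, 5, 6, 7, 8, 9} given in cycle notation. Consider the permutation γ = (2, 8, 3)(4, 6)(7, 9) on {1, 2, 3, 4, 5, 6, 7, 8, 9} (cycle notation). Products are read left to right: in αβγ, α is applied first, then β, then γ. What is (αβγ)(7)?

1

Apply the permutations in order: α(7) = 4, then β(4) = 1, then γ(1) = 1. So (αβγ)(7) = 1.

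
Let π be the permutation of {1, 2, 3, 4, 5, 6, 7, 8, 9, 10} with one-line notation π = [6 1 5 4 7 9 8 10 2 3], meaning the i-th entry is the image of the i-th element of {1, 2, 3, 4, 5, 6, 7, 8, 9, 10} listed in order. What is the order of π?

20

The disjoint-cycle form of π has cycle lengths 5, 4, 1.
The order is lcm(5, 4) = 20.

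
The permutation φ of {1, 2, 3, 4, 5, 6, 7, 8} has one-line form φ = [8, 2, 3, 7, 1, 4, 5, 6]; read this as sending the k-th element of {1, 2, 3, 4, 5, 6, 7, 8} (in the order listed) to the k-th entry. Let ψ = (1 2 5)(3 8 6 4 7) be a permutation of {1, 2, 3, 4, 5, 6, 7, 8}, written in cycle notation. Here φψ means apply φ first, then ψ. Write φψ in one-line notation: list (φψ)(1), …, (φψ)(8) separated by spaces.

For each element, apply φ then ψ: 1 → 8 → 6; 2 → 2 → 5; 3 → 3 → 8; 4 → 7 → 3; 5 → 1 → 2; 6 → 4 → 7; 7 → 5 → 1; 8 → 6 → 4.
Collecting the images, φψ = [6 5 8 3 2 7 1 4].

6 5 8 3 2 7 1 4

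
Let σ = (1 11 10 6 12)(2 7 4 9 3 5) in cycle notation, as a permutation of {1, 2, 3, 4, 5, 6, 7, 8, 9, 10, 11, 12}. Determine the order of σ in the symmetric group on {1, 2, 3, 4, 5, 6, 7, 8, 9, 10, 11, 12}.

30

The disjoint cycles have lengths 6, 5, 1.
The order of σ is the least common multiple of its cycle lengths: lcm(6, 5) = 30.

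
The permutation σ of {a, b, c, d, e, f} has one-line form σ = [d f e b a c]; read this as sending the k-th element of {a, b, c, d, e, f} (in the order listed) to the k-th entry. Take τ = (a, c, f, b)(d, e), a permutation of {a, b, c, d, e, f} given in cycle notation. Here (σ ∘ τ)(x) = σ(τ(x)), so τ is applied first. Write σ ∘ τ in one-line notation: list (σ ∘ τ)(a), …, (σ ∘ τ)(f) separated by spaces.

(σ ∘ τ)(x) = σ(τ(x)). Computing each image: σ(τ(a)) = σ(c) = e, σ(τ(b)) = σ(a) = d, σ(τ(c)) = σ(f) = c, σ(τ(d)) = σ(e) = a, σ(τ(e)) = σ(d) = b, σ(τ(f)) = σ(b) = f.
Hence σ ∘ τ = [e d c a b f].

e d c a b f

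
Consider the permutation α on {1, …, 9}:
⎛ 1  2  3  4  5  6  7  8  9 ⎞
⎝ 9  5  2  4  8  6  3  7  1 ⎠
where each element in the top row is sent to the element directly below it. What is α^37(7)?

2

Tracing 7 → 3 → … returns to 7 after 5 steps, so 7 lies in a 5-cycle (2, 5, 8, 7, 3).
On a 5-cycle, α^5 is the identity, so α^37 = α^2 there (37 ≡ 2 mod 5).
Advancing 2 steps from 7: 7 → 3 → 2.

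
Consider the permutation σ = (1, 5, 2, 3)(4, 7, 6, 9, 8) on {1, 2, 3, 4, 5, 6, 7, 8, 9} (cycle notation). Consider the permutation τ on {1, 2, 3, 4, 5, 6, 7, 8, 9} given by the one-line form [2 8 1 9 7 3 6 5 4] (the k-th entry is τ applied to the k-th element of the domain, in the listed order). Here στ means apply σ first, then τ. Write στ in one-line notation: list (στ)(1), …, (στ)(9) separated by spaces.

7 1 2 6 8 4 3 9 5

(στ)(x) = τ(σ(x)). Computing each image: τ(σ(1)) = τ(5) = 7, τ(σ(2)) = τ(3) = 1, τ(σ(3)) = τ(1) = 2, τ(σ(4)) = τ(7) = 6, τ(σ(5)) = τ(2) = 8, τ(σ(6)) = τ(9) = 4, τ(σ(7)) = τ(6) = 3, τ(σ(8)) = τ(4) = 9, τ(σ(9)) = τ(8) = 5.
Hence στ = [7 1 2 6 8 4 3 9 5].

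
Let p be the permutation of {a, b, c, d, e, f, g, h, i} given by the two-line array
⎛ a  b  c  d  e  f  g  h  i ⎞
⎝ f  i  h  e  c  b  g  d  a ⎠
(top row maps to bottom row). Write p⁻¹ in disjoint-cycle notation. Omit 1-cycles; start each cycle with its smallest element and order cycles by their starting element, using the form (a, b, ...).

The cycle decomposition of p is (a, f, b, i)(c, h, d, e).
The inverse reverses every cycle; in canonical form, p⁻¹ = (a, i, b, f)(c, e, d, h).

(a, i, b, f)(c, e, d, h)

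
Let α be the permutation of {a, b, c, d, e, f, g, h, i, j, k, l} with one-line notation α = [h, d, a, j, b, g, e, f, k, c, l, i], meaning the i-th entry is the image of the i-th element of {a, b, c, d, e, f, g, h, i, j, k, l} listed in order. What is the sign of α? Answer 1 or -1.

In disjoint-cycle form the cycle lengths are 9, 3.
A cycle is odd iff its length is even; α has 0 even-length cycles, so sgn(α) = (−1)^0 and α is even.

1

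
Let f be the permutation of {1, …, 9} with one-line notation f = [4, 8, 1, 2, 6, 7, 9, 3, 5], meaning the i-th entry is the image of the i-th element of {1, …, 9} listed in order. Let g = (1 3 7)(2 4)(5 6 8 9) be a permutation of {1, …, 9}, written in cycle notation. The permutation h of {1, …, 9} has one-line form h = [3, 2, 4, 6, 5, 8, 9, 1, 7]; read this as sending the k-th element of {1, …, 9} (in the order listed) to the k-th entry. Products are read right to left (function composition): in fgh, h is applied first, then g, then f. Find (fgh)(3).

8

Chase 3: h(3) = 4; g(4) = 2; f(2) = 8. Hence (fgh)(3) = 8.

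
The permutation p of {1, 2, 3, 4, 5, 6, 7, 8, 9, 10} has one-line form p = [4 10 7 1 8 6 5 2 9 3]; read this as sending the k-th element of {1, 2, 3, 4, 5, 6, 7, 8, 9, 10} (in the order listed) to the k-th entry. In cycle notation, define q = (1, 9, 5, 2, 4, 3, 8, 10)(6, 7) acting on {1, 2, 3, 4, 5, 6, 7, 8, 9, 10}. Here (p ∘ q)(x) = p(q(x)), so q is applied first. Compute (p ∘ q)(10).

First apply q: q(10) = 1, then p(1) = 4. Thus (p ∘ q)(10) = 4.

4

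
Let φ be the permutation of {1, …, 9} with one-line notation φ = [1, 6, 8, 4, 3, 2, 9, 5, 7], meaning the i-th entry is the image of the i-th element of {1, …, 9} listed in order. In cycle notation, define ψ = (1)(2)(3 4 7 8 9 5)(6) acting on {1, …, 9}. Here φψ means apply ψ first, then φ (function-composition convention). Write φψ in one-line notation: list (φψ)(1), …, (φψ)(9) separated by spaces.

For each element, apply ψ then φ: 1 → 1 → 1; 2 → 2 → 6; 3 → 4 → 4; 4 → 7 → 9; 5 → 3 → 8; 6 → 6 → 2; 7 → 8 → 5; 8 → 9 → 7; 9 → 5 → 3.
Collecting the images, φψ = [1 6 4 9 8 2 5 7 3].

1 6 4 9 8 2 5 7 3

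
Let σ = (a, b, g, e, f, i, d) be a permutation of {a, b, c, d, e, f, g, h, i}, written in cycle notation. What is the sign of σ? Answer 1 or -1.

1

The cycle lengths are 7, 1, 1.
A cycle of length ℓ contributes ℓ−1 transpositions, so σ is a product of 6 transpositions — even.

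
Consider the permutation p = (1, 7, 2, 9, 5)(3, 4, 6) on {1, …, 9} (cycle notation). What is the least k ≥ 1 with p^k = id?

15

The disjoint cycles have lengths 5, 3, 1.
The order of p is the least common multiple of its cycle lengths: lcm(5, 3) = 15.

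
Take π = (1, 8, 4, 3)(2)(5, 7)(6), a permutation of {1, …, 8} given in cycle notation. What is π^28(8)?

8 lies in the 4-cycle (1, 8, 4, 3).
Powers repeat with period 4 on this cycle, and 28 mod 4 = 0, so π^28(8) = π^0(8).
So π^28(8) = 8.

8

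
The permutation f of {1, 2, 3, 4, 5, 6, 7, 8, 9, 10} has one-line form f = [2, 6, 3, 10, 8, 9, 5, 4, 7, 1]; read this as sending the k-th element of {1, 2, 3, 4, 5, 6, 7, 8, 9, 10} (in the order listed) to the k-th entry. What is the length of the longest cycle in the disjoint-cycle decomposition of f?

Decomposing into disjoint cycles gives (1 2 6 9 7 5 8 4 10); the longest has length 9.

9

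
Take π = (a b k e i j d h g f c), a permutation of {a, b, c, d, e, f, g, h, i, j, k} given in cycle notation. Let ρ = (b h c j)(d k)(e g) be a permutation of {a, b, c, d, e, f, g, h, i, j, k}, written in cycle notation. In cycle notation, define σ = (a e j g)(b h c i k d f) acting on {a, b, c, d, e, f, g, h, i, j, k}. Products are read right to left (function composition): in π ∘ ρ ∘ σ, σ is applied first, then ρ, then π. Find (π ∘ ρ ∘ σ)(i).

h

Chase i: σ(i) = k; ρ(k) = d; π(d) = h. Hence (π ∘ ρ ∘ σ)(i) = h.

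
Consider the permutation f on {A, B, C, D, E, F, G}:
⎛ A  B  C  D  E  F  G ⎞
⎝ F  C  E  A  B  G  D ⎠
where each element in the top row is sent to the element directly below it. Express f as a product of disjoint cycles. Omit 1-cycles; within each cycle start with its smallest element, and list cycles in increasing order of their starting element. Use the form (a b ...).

From A: A → F → G → D → A, closing the cycle (A F G D).
Repeating from the next unused element and collecting all non-trivial cycles gives (A F G D)(B C E).

(A F G D)(B C E)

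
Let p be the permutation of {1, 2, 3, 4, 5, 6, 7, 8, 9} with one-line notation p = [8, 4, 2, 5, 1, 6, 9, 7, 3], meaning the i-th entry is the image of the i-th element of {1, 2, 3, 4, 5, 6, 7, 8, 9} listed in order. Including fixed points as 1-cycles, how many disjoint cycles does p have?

The cycle decomposition is (1 8 7 9 3 2 4 5)(6), which has 2 cycles (counting 1-cycles).

2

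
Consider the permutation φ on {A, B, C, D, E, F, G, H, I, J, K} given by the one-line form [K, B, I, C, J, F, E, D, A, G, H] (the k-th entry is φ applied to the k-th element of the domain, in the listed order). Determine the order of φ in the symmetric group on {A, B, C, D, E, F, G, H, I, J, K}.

6

Writing φ as disjoint cycles, the cycle lengths are 6, 3, 1, 1.
The order of φ is the least common multiple of its cycle lengths: lcm(6, 3) = 6.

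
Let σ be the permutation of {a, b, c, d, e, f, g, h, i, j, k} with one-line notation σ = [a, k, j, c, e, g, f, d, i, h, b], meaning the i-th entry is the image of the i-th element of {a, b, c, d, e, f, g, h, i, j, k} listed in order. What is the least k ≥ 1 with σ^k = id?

4

Decomposing into disjoint cycles gives cycle lengths 4, 2, 2, 1, 1, 1.
The order is lcm(4, 2, 2) = 4.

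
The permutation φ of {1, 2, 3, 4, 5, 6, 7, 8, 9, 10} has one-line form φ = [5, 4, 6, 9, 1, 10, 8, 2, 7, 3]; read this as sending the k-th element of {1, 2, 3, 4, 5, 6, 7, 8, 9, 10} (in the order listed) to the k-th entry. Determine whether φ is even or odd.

In disjoint-cycle form the cycle lengths are 5, 3, 2.
A cycle is odd iff its length is even; φ has 1 even-length cycle, so sgn(φ) = (−1)^1 and φ is odd.

odd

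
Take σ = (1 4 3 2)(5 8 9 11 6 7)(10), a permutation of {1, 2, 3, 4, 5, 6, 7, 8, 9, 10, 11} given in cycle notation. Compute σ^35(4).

4 lies in the 4-cycle (1 4 3 2).
On a 4-cycle, σ^4 is the identity, so σ^35 = σ^3 there (35 ≡ 3 mod 4).
Advancing 3 steps from 4: 4 → 3 → 2 → 1.

1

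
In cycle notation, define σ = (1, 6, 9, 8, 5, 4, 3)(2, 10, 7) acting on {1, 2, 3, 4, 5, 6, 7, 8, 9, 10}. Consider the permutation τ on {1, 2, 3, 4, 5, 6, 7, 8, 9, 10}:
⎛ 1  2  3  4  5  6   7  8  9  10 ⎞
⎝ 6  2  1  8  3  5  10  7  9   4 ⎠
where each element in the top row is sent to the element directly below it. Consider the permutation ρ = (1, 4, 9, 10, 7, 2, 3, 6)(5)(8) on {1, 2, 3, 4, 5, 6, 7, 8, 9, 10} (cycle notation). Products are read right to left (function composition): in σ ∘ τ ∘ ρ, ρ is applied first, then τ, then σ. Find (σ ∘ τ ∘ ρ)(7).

Chase 7: ρ(7) = 2; τ(2) = 2; σ(2) = 10. Hence (σ ∘ τ ∘ ρ)(7) = 10.

10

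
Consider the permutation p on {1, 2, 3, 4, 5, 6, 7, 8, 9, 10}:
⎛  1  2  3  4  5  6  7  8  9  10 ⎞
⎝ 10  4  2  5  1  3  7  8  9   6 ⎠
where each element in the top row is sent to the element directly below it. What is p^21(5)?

5

Tracing 5 → 1 → … returns to 5 after 7 steps, so 5 lies in a 7-cycle (1 10 6 3 2 4 5).
On a 7-cycle, p^7 is the identity, so p^21 = p^0 there (21 ≡ 0 mod 7).
So p^21(5) = 5.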